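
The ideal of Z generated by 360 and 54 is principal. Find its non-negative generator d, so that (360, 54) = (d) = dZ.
(360, 54) = (18); d = 18

In the PID Z, (a, b) is generated by gcd(a, b). Compute gcd(360, 54) with the extended Euclidean algorithm, tracking rows (r, s, t) with s·360 + t·54 = r:
  row A: (360, 1, 0)   [1·360 + 0·54 = 360]
  row B: (54, 0, 1)   [0·360 + 1·54 = 54]
  360 = 6·54 + 36   → row C = row A − 6·row B = (36, 1, −6)   [check: 1·360 − 6·54 = 36]
  54 = 1·36 + 18   → row D = row B − 1·row C = (18, −1, 7)   [check: −1·360 + 7·54 = 18]
  36 = 2·18 + 0   → remainder 0, stop. gcd = 18 (last nonzero row D).
So gcd(360, 54) = 18, with Bézout identity −1·360 + 7·54 = 18. Containment (⊇): the Bézout identity exhibits 18 as an element of (360, 54), giving (18) ⊆ (360, 54). Containment (⊆): since 18 | 360 and 18 | 54 (360 = 18·20, 54 = 18·3), every Z-linear combination of 360 and 54 is divisible by 18, so (360, 54) ⊆ (18). Therefore (360, 54) = (18), d = 18.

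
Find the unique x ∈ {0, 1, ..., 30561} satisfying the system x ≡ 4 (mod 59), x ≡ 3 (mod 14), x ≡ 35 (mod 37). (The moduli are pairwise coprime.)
x ≡ 17055 (mod 30562); the representative in [0, 30562) is 17055

The moduli 59, 14, 37 are pairwise coprime, so by the CRT there is a unique solution mod 59·14·37 = 30562.
Solve by successive substitution. Start with x ≡ 4 (mod 59).
  Combine with x ≡ 3 (mod 14): write x = 4 + 59·t and require 4 + 59·t ≡ 3 (mod 14), i.e. 59·t ≡ 3 − 4 ≡ 13 (mod 14). Since 59^(−1) ≡ 5 (mod 14) (59 ≡ 3 (mod 14)), t ≡ 5·13 ≡ 9 (mod 14). So x ≡ 4 + 59·9 = 535 (mod 826).
  Combine with x ≡ 35 (mod 37): write x = 535 + 826·t and require 535 + 826·t ≡ 35 (mod 37), i.e. 826·t ≡ 35 − 535 ≡ 18 (mod 37). Since 826^(−1) ≡ 34 (mod 37) (826 ≡ 12 (mod 37)), t ≡ 34·18 ≡ 20 (mod 37). So x ≡ 535 + 826·20 = 17055 (mod 30562).
Unique solution in [0, 30562): x = 17055.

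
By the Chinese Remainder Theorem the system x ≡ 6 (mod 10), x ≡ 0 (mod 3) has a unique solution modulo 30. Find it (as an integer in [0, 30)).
The moduli 10, 3 are pairwise coprime, so by the CRT there is a unique solution mod 10·3 = 30.
Solve by successive substitution. Start with x ≡ 6 (mod 10).
  Combine with x ≡ 0 (mod 3): write x = 6 + 10·t and require 6 + 10·t ≡ 0 (mod 3), i.e. 10·t ≡ 0 − 6 ≡ 0 (mod 3). Since 10^(−1) ≡ 1 (mod 3) (10 ≡ 1 (mod 3)), t ≡ 1·0 ≡ 0 (mod 3). So x ≡ 6 + 10·0 = 6 (mod 30).
Unique solution in [0, 30): x = 6.

Final answer: x ≡ 6 (mod 30); the representative in [0, 30) is 6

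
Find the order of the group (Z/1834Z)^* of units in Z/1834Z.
|(Z/1834Z)^*| = 780

(Z/1834Z)^* consists of the classes a with gcd(a, 1834) = 1, so its order is φ(1834). φ is multiplicative, with φ(p^e) = p^e − p^(e−1). Factorise 1834 = 2 · 7 · 131. Then
  φ(1834) = (2 − 1) · (7 − 1) · (131 − 1) = 1 · 6 · 130 = 780.
Thus |(Z/1834Z)^*| = 780.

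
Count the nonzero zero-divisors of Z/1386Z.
Z/1386Z has 1025 nonzero zero-divisors

In Z/1386Z each nonzero element is either a unit (gcd with 1386 is 1) or a zero-divisor (gcd > 1). The number of units is φ(1386): factorise 1386 = 2 · 3^2 · 7 · 11, so φ(1386) = (2 − 1) · (3^2 − 3^1) · (7 − 1) · (11 − 1) = 1 · 6 · 6 · 10 = 360. The nonzero elements number 1386 − 1 = 1385. Hence the nonzero zero-divisors number 1385 − 360 = 1025.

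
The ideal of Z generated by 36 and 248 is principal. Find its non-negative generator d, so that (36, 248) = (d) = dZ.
In the PID Z, (a, b) is generated by gcd(a, b). Compute gcd(248, 36) with the extended Euclidean algorithm, tracking rows (r, s, t) with s·248 + t·36 = r:
  row A: (248, 1, 0)   [1·248 + 0·36 = 248]
  row B: (36, 0, 1)   [0·248 + 1·36 = 36]
  248 = 6·36 + 32   → row C = row A − 6·row B = (32, 1, −6)   [check: 1·248 − 6·36 = 32]
  36 = 1·32 + 4   → row D = row B − 1·row C = (4, −1, 7)   [check: −1·248 + 7·36 = 4]
  32 = 8·4 + 0   → remainder 0, stop. gcd = 4 (last nonzero row D).
So gcd(36, 248) = 4, with Bézout identity −1·248 + 7·36 = 4. Containment (⊇): the Bézout identity exhibits 4 as an element of (36, 248), giving (4) ⊆ (36, 248). Containment (⊆): since 4 | 36 and 4 | 248 (36 = 4·9, 248 = 4·62), every Z-linear combination of 36 and 248 is divisible by 4, so (36, 248) ⊆ (4). Therefore (36, 248) = (4), d = 4.

Final answer: (36, 248) = (4); d = 4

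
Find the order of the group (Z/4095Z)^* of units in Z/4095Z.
(Z/4095Z)^* consists of the classes a with gcd(a, 4095) = 1, so its order is φ(4095). φ is multiplicative, with φ(p^e) = p^e − p^(e−1). Factorise 4095 = 3^2 · 5 · 7 · 13. Then
  φ(4095) = (3^2 − 3^1) · (5 − 1) · (7 − 1) · (13 − 1) = 6 · 4 · 6 · 12 = 1728.
Thus |(Z/4095Z)^*| = 1728.

Final answer: |(Z/4095Z)^*| = 1728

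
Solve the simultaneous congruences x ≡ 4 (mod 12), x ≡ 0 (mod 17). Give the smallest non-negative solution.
The moduli 12, 17 are pairwise coprime, so by the CRT there is a unique solution mod 12·17 = 204.
Solve by successive substitution. Start with x ≡ 4 (mod 12).
  Combine with x ≡ 0 (mod 17): write x = 4 + 12·t and require 4 + 12·t ≡ 0 (mod 17), i.e. 12·t ≡ 0 − 4 ≡ 13 (mod 17). Since 12^(−1) ≡ 10 (mod 17), t ≡ 10·13 ≡ 11 (mod 17). So x ≡ 4 + 12·11 = 136 (mod 204).
Unique solution in [0, 204): x = 136.

Final answer: x ≡ 136 (mod 204); the representative in [0, 204) is 136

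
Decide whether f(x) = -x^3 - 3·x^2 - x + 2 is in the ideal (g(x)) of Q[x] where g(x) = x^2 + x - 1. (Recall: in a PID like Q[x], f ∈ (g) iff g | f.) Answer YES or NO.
YES

In Q[x] the ideal (g) consists of all multiples of g, so f ∈ (g) iff g | f, i.e. iff the remainder of f on division by g is 0. Divide f by g (g is monic, so eliminate the leading term of the running remainder at each step):
  leading term -x^3: subtract (-x)·g(x) = -x^3 - x^2 + x, leaving -2·x^2 - 2·x + 2
  leading term -2·x^2: subtract (-2)·g(x) = -2·x^2 - 2·x + 2, leaving 0
The remainder is 0, so f(x) = g(x) · h(x) with h(x) = -x - 2. Hence g | f, i.e. f ∈ (g).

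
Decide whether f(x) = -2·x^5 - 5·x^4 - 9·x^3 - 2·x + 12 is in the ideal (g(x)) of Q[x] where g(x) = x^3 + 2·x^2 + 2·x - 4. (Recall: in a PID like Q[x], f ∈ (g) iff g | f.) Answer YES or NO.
In Q[x] the ideal (g) consists of all multiples of g, so f ∈ (g) iff g | f, i.e. iff the remainder of f on division by g is 0. Divide f by g (g is monic, so eliminate the leading term of the running remainder at each step):
  leading term -2·x^5: subtract (-2·x^2)·g(x) = -2·x^5 - 4·x^4 - 4·x^3 + 8·x^2, leaving -x^4 - 5·x^3 - 8·x^2 - 2·x + 12
  leading term -x^4: subtract (-x)·g(x) = -x^4 - 2·x^3 - 2·x^2 + 4·x, leaving -3·x^3 - 6·x^2 - 6·x + 12
  leading term -3·x^3: subtract (-3)·g(x) = -3·x^3 - 6·x^2 - 6·x + 12, leaving 0
The remainder is 0, so f(x) = g(x) · h(x) with h(x) = -2·x^2 - x - 3. Hence g | f, i.e. f ∈ (g).

Final answer: YES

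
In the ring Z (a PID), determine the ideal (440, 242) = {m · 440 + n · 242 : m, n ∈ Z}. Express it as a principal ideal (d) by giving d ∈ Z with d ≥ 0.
In the PID Z, (a, b) is generated by gcd(a, b). Compute gcd(440, 242) with the extended Euclidean algorithm, tracking rows (r, s, t) with s·440 + t·242 = r:
  row A: (440, 1, 0)   [1·440 + 0·242 = 440]
  row B: (242, 0, 1)   [0·440 + 1·242 = 242]
  440 = 1·242 + 198   → row C = row A − 1·row B = (198, 1, −1)   [check: 1·440 − 1·242 = 198]
  242 = 1·198 + 44   → row D = row B − 1·row C = (44, −1, 2)   [check: −1·440 + 2·242 = 44]
  198 = 4·44 + 22   → row E = row C − 4·row D = (22, 5, −9)   [check: 5·440 − 9·242 = 22]
  44 = 2·22 + 0   → remainder 0, stop. gcd = 22 (last nonzero row E).
So gcd(440, 242) = 22, with Bézout identity 5·440 − 9·242 = 22. Containment (⊇): the Bézout identity exhibits 22 as an element of (440, 242), giving (22) ⊆ (440, 242). Containment (⊆): since 22 | 440 and 22 | 242 (440 = 22·20, 242 = 22·11), every Z-linear combination of 440 and 242 is divisible by 22, so (440, 242) ⊆ (22). Therefore (440, 242) = (22), d = 22.

Final answer: (440, 242) = (22); d = 22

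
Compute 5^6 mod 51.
Use repeated squaring. Binary(6) = 110. Walk through the bits of the exponent 6 left-to-right: at each bit after the leading one, square the running value, then multiply by 5 if the bit is 1 (always reducing mod 51):
  bit 1 = 1 (leading): start with 5.
  bit 2 = 1: square 5^2 = 25; bit is 1, so multiply 25·5 = 125 ≡ 23 (mod 51).
  bit 3 = 0: square 23^2 = 529 ≡ 19 (mod 51).
Final value: 5^6 ≡ 19 (mod 51).

Final answer: 19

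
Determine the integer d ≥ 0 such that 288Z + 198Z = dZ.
(288, 198) = (18); d = 18

In the PID Z, (a, b) is generated by gcd(a, b). Compute gcd(288, 198) with the extended Euclidean algorithm, tracking rows (r, s, t) with s·288 + t·198 = r:
  row A: (288, 1, 0)   [1·288 + 0·198 = 288]
  row B: (198, 0, 1)   [0·288 + 1·198 = 198]
  288 = 1·198 + 90   → row C = row A − 1·row B = (90, 1, −1)   [check: 1·288 − 1·198 = 90]
  198 = 2·90 + 18   → row D = row B − 2·row C = (18, −2, 3)   [check: −2·288 + 3·198 = 18]
  90 = 5·18 + 0   → remainder 0, stop. gcd = 18 (last nonzero row D).
So gcd(288, 198) = 18, with Bézout identity −2·288 + 3·198 = 18. Containment (⊇): the Bézout identity exhibits 18 as an element of (288, 198), giving (18) ⊆ (288, 198). Containment (⊆): since 18 | 288 and 18 | 198 (288 = 18·16, 198 = 18·11), every Z-linear combination of 288 and 198 is divisible by 18, so (288, 198) ⊆ (18). Therefore (288, 198) = (18), d = 18.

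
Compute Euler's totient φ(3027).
φ(3027) = 2016

φ is multiplicative, with φ(p^e) = p^e − p^(e−1). Factorise 3027 = 3 · 1009. Then
  φ(3027) = (3 − 1) · (1009 − 1) = 2 · 1008 = 2016.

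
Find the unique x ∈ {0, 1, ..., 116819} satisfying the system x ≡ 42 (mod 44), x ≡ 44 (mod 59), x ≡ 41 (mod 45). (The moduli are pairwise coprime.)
x ≡ 93146 (mod 116820); the representative in [0, 116820) is 93146

The moduli 44, 59, 45 are pairwise coprime, so by the CRT there is a unique solution mod 44·59·45 = 116820.
Solve by successive substitution. Start with x ≡ 42 (mod 44).
  Combine with x ≡ 44 (mod 59): write x = 42 + 44·t and require 42 + 44·t ≡ 44 (mod 59), i.e. 44·t ≡ 44 − 42 ≡ 2 (mod 59). Since 44^(−1) ≡ 55 (mod 59), t ≡ 55·2 ≡ 51 (mod 59). So x ≡ 42 + 44·51 = 2286 (mod 2596).
  Combine with x ≡ 41 (mod 45): write x = 2286 + 2596·t and require 2286 + 2596·t ≡ 41 (mod 45), i.e. 2596·t ≡ 41 − 2286 ≡ 5 (mod 45). Since 2596^(−1) ≡ 16 (mod 45) (2596 ≡ 31 (mod 45)), t ≡ 16·5 ≡ 35 (mod 45). So x ≡ 2286 + 2596·35 = 93146 (mod 116820).
Unique solution in [0, 116820): x = 93146.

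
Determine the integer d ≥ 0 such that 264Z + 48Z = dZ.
(264, 48) = (24); d = 24

In the PID Z, (a, b) is generated by gcd(a, b). Compute gcd(264, 48) with the extended Euclidean algorithm, tracking rows (r, s, t) with s·264 + t·48 = r:
  row A: (264, 1, 0)   [1·264 + 0·48 = 264]
  row B: (48, 0, 1)   [0·264 + 1·48 = 48]
  264 = 5·48 + 24   → row C = row A − 5·row B = (24, 1, −5)   [check: 1·264 − 5·48 = 24]
  48 = 2·24 + 0   → remainder 0, stop. gcd = 24 (last nonzero row C).
So gcd(264, 48) = 24, with Bézout identity 1·264 − 5·48 = 24. Containment (⊇): the Bézout identity exhibits 24 as an element of (264, 48), giving (24) ⊆ (264, 48). Containment (⊆): since 24 | 264 and 24 | 48 (264 = 24·11, 48 = 24·2), every Z-linear combination of 264 and 48 is divisible by 24, so (264, 48) ⊆ (24). Therefore (264, 48) = (24), d = 24.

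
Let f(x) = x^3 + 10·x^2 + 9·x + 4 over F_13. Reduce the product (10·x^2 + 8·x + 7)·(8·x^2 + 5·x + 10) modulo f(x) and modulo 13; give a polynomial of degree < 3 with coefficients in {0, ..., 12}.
Multiply as integer polynomials: a · b = 80·x^4 + 114·x^3 + 196·x^2 + 115·x + 70. Reducing coefficients mod 13: a · b ≡ 2·x^4 + 10·x^3 + x^2 + 11·x + 5. Now divide by f(x) = x^3 + 10·x^2 + 9·x + 4 in F_13[x], eliminating the leading term at each step:
  leading term 2·x^4: subtract (2·x)·f(x) = 2·x^4 + 7·x^3 + 5·x^2 + 8·x, leaving 3·x^3 + 9·x^2 + 3·x + 5 (coefficients mod 13)
  leading term 3·x^3: subtract (3)·f(x) = 3·x^3 + 4·x^2 + x + 12, leaving 5·x^2 + 2·x + 6 (coefficients mod 13)
The degree is now < 3, so this is the remainder. Hence a · b ≡ 5·x^2 + 2·x + 6 in F_13[x]/(f).

Final answer: a · b ≡ 5·x^2 + 2·x + 6 (mod f(x))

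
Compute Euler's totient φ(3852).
φ is multiplicative, with φ(p^e) = p^e − p^(e−1). Factorise 3852 = 2^2 · 3^2 · 107. Then
  φ(3852) = (2^2 − 2^1) · (3^2 − 3^1) · (107 − 1) = 2 · 6 · 106 = 1272.

Final answer: φ(3852) = 1272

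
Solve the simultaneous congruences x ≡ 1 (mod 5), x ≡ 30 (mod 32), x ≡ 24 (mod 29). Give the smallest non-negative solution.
x ≡ 4606 (mod 4640); the representative in [0, 4640) is 4606

The moduli 5, 32, 29 are pairwise coprime, so by the CRT there is a unique solution mod 5·32·29 = 4640.
Solve by successive substitution. Start with x ≡ 1 (mod 5).
  Combine with x ≡ 30 (mod 32): write x = 1 + 5·t and require 1 + 5·t ≡ 30 (mod 32), i.e. 5·t ≡ 30 − 1 ≡ 29 (mod 32). Since 5^(−1) ≡ 13 (mod 32), t ≡ 13·29 ≡ 25 (mod 32). So x ≡ 1 + 5·25 = 126 (mod 160).
  Combine with x ≡ 24 (mod 29): write x = 126 + 160·t and require 126 + 160·t ≡ 24 (mod 29), i.e. 160·t ≡ 24 − 126 ≡ 14 (mod 29). Since 160^(−1) ≡ 2 (mod 29) (160 ≡ 15 (mod 29)), t ≡ 2·14 ≡ 28 (mod 29). So x ≡ 126 + 160·28 = 4606 (mod 4640).
Unique solution in [0, 4640): x = 4606.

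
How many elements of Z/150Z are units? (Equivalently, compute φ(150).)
Z/150Z has φ(150) = 40 units

An element a ∈ Z/150Z is a unit iff gcd(a, 150) = 1, so the number of units is φ(150). φ is multiplicative, with φ(p^e) = p^e − p^(e−1). Factorise 150 = 2 · 3 · 5^2. Then
  φ(150) = (2 − 1) · (3 − 1) · (5^2 − 5^1) = 1 · 2 · 20 = 40.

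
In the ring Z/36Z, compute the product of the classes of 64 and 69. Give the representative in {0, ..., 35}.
Reduce the factors first: 64 ≡ 28, 69 ≡ 33 (mod 36), so 64 · 69 ≡ 28 · 33 (mod 36). 28 · 33 = 924. Dividing by 36: 924 = 25·36 + 24. So (64 · 69) mod 36 = 24.

Final answer: 24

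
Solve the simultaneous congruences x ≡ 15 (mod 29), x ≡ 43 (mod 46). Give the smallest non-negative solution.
x ≡ 595 (mod 1334); the representative in [0, 1334) is 595

The moduli 29, 46 are pairwise coprime, so by the CRT there is a unique solution mod 29·46 = 1334.
Solve by successive substitution. Start with x ≡ 15 (mod 29).
  Combine with x ≡ 43 (mod 46): write x = 15 + 29·t and require 15 + 29·t ≡ 43 (mod 46), i.e. 29·t ≡ 43 − 15 ≡ 28 (mod 46). Since 29^(−1) ≡ 27 (mod 46), t ≡ 27·28 ≡ 20 (mod 46). So x ≡ 15 + 29·20 = 595 (mod 1334).
Unique solution in [0, 1334): x = 595.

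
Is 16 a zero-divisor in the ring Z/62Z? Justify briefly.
YES

gcd(16, 62) = 2 > 1, so 16 is not a unit in Z/62Z. In Z/nZ every nonzero non-unit is a zero-divisor: explicitly, take b = 62/gcd = 31 ≠ 0 (mod 62); then 16·31 = 496 = 8·62, i.e. 16·31 ≡ 0 (mod 62). So 16 is a zero-divisor.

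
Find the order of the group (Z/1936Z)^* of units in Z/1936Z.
|(Z/1936Z)^*| = 880

(Z/1936Z)^* consists of the classes a with gcd(a, 1936) = 1, so its order is φ(1936). φ is multiplicative, with φ(p^e) = p^e − p^(e−1). Factorise 1936 = 2^4 · 11^2. Then
  φ(1936) = (2^4 − 2^3) · (11^2 − 11^1) = 8 · 110 = 880.
Thus |(Z/1936Z)^*| = 880.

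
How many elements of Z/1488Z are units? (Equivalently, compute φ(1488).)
An element a ∈ Z/1488Z is a unit iff gcd(a, 1488) = 1, so the number of units is φ(1488). φ is multiplicative, with φ(p^e) = p^e − p^(e−1). Factorise 1488 = 2^4 · 3 · 31. Then
  φ(1488) = (2^4 − 2^3) · (3 − 1) · (31 − 1) = 8 · 2 · 30 = 480.

Final answer: Z/1488Z has φ(1488) = 480 units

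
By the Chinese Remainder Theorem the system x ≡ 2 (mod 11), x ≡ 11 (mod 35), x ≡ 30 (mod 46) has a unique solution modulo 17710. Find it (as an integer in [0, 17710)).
x ≡ 6976 (mod 17710); the representative in [0, 17710) is 6976

The moduli 11, 35, 46 are pairwise coprime, so by the CRT there is a unique solution mod 11·35·46 = 17710.
Solve by successive substitution. Start with x ≡ 2 (mod 11).
  Combine with x ≡ 11 (mod 35): write x = 2 + 11·t and require 2 + 11·t ≡ 11 (mod 35), i.e. 11·t ≡ 11 − 2 ≡ 9 (mod 35). Since 11^(−1) ≡ 16 (mod 35), t ≡ 16·9 ≡ 4 (mod 35). So x ≡ 2 + 11·4 = 46 (mod 385).
  Combine with x ≡ 30 (mod 46): write x = 46 + 385·t and require 46 + 385·t ≡ 30 (mod 46), i.e. 385·t ≡ 30 − 46 ≡ 30 (mod 46). Since 385^(−1) ≡ 19 (mod 46) (385 ≡ 17 (mod 46)), t ≡ 19·30 ≡ 18 (mod 46). So x ≡ 46 + 385·18 = 6976 (mod 17710).
Unique solution in [0, 17710): x = 6976.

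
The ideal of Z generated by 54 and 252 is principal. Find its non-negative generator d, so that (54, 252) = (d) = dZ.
(54, 252) = (18); d = 18

In the PID Z, (a, b) is generated by gcd(a, b). Compute gcd(252, 54) with the extended Euclidean algorithm, tracking rows (r, s, t) with s·252 + t·54 = r:
  row A: (252, 1, 0)   [1·252 + 0·54 = 252]
  row B: (54, 0, 1)   [0·252 + 1·54 = 54]
  252 = 4·54 + 36   → row C = row A − 4·row B = (36, 1, −4)   [check: 1·252 − 4·54 = 36]
  54 = 1·36 + 18   → row D = row B − 1·row C = (18, −1, 5)   [check: −1·252 + 5·54 = 18]
  36 = 2·18 + 0   → remainder 0, stop. gcd = 18 (last nonzero row D).
So gcd(54, 252) = 18, with Bézout identity −1·252 + 5·54 = 18. Containment (⊇): the Bézout identity exhibits 18 as an element of (54, 252), giving (18) ⊆ (54, 252). Containment (⊆): since 18 | 54 and 18 | 252 (54 = 18·3, 252 = 18·14), every Z-linear combination of 54 and 252 is divisible by 18, so (54, 252) ⊆ (18). Therefore (54, 252) = (18), d = 18.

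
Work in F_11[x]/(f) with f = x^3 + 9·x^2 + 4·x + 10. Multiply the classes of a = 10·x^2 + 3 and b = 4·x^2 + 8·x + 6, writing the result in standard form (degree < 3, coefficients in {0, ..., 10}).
a · b ≡ x^2 + 7·x + 2 (mod f(x))

Multiply as integer polynomials: a · b = 40·x^4 + 80·x^3 + 72·x^2 + 24·x + 18. Reducing coefficients mod 11: a · b ≡ 7·x^4 + 3·x^3 + 6·x^2 + 2·x + 7. Now divide by f(x) = x^3 + 9·x^2 + 4·x + 10 in F_11[x], eliminating the leading term at each step:
  leading term 7·x^4: subtract (7·x)·f(x) = 7·x^4 + 8·x^3 + 6·x^2 + 4·x, leaving 6·x^3 + 9·x + 7 (coefficients mod 11)
  leading term 6·x^3: subtract (6)·f(x) = 6·x^3 + 10·x^2 + 2·x + 5, leaving x^2 + 7·x + 2 (coefficients mod 11)
The degree is now < 3, so this is the remainder. Hence a · b ≡ x^2 + 7·x + 2 in F_11[x]/(f).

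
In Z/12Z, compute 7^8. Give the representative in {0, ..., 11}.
1

Use repeated squaring. Binary(8) = 1000. Walk through the bits of the exponent 8 left-to-right: at each bit after the leading one, square the running value, then multiply by 7 if the bit is 1 (always reducing mod 12):
  bit 1 = 1 (leading): start with 7.
  bit 2 = 0: square 7^2 = 49 ≡ 1 (mod 12).
  bit 3 = 0: square 1^2 = 1 (mod 12).
  bit 4 = 0: square 1^2 = 1 (mod 12).
Final value: 7^8 ≡ 1 (mod 12).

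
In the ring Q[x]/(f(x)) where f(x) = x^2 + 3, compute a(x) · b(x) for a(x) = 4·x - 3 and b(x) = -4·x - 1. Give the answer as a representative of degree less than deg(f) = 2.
First multiply in Q[x] without reducing: a · b = -16·x^2 + 8·x + 3. Now divide by f(x) = x^2 + 3, eliminating the leading term at each step:
  leading term -16·x^2: subtract (-16)·f(x) = -16·x^2 - 48, leaving 8·x + 51
The degree is now < 2, so this is the remainder. Hence a · b ≡ 8·x + 51 in Q[x]/(f).

Final answer: a · b ≡ 8·x + 51 (mod f(x))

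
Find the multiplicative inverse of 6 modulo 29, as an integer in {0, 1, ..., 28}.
Apply the extended Euclidean algorithm to (29, 6), tracking rows (r, s, t) with s·29 + t·6 = r. Each division r_prev = q·r_cur + r_new produces the new row as (previous row) − q·(current row):
  row A: (29, 1, 0)   [1·29 + 0·6 = 29]
  row B: (6, 0, 1)   [0·29 + 1·6 = 6]
  29 = 4·6 + 5   → row C = row A − 4·row B = (5, 1, −4)   [check: 1·29 − 4·6 = 5]
  6 = 1·5 + 1   → row D = row B − 1·row C = (1, −1, 5)   [check: −1·29 + 5·6 = 1]
  5 = 5·1 + 0   → remainder 0, stop. gcd = 1 (last nonzero row D).
The gcd is 1, so 6 is invertible mod 29. The last nonzero row gives −1·29 + 5·6 = 1, so t = 5. So 6^(−1) ≡ 5 (mod 29). Verify: 6 · 5 = 30 ≡ 1 (mod 29). ✓

Final answer: 6^(−1) ≡ 5 (mod 29)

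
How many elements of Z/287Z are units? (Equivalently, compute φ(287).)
An element a ∈ Z/287Z is a unit iff gcd(a, 287) = 1, so the number of units is φ(287). φ is multiplicative, with φ(p^e) = p^e − p^(e−1). Factorise 287 = 7 · 41. Then
  φ(287) = (7 − 1) · (41 − 1) = 6 · 40 = 240.

Final answer: Z/287Z has φ(287) = 240 units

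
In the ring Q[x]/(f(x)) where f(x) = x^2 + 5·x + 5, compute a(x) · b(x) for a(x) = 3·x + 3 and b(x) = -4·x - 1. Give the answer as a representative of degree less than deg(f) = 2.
a · b ≡ 45·x + 57 (mod f(x))

First multiply in Q[x] without reducing: a · b = -12·x^2 - 15·x - 3. Now divide by f(x) = x^2 + 5·x + 5, eliminating the leading term at each step:
  leading term -12·x^2: subtract (-12)·f(x) = -12·x^2 - 60·x - 60, leaving 45·x + 57
The degree is now < 2, so this is the remainder. Hence a · b ≡ 45·x + 57 in Q[x]/(f).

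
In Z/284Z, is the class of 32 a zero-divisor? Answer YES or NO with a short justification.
gcd(32, 284) = 4 > 1, so 32 is not a unit in Z/284Z. In Z/nZ every nonzero non-unit is a zero-divisor: explicitly, take b = 284/gcd = 71 ≠ 0 (mod 284); then 32·71 = 2272 = 8·284, i.e. 32·71 ≡ 0 (mod 284). So 32 is a zero-divisor.

Final answer: YES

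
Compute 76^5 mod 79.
Use repeated squaring. Binary(5) = 101. Walk through the bits of the exponent 5 left-to-right: at each bit after the leading one, square the running value, then multiply by 76 if the bit is 1 (always reducing mod 79):
  bit 1 = 1 (leading): start with 76.
  bit 2 = 0: square 76^2 = 5776 ≡ 9 (mod 79).
  bit 3 = 1: square 9^2 = 81 ≡ 2; bit is 1, so multiply 2·76 = 152 ≡ 73 (mod 79).
Final value: 76^5 ≡ 73 (mod 79).

Final answer: 73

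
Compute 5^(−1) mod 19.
Apply the extended Euclidean algorithm to (19, 5), tracking rows (r, s, t) with s·19 + t·5 = r. Each division r_prev = q·r_cur + r_new produces the new row as (previous row) − q·(current row):
  row A: (19, 1, 0)   [1·19 + 0·5 = 19]
  row B: (5, 0, 1)   [0·19 + 1·5 = 5]
  19 = 3·5 + 4   → row C = row A − 3·row B = (4, 1, −3)   [check: 1·19 − 3·5 = 4]
  5 = 1·4 + 1   → row D = row B − 1·row C = (1, −1, 4)   [check: −1·19 + 4·5 = 1]
  4 = 4·1 + 0   → remainder 0, stop. gcd = 1 (last nonzero row D).
The gcd is 1, so 5 is invertible mod 19. The last nonzero row gives −1·19 + 4·5 = 1, so t = 4. So 5^(−1) ≡ 4 (mod 19). Verify: 5 · 4 = 20 ≡ 1 (mod 19). ✓

Final answer: 5^(−1) ≡ 4 (mod 19)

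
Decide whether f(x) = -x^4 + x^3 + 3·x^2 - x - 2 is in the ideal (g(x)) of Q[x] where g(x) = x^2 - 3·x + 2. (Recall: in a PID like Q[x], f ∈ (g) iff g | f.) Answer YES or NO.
In Q[x] the ideal (g) consists of all multiples of g, so f ∈ (g) iff g | f, i.e. iff the remainder of f on division by g is 0. Divide f by g (g is monic, so eliminate the leading term of the running remainder at each step):
  leading term -x^4: subtract (-x^2)·g(x) = -x^4 + 3·x^3 - 2·x^2, leaving -2·x^3 + 5·x^2 - x - 2
  leading term -2·x^3: subtract (-2·x)·g(x) = -2·x^3 + 6·x^2 - 4·x, leaving -x^2 + 3·x - 2
  leading term -x^2: subtract (-1)·g(x) = -x^2 + 3·x - 2, leaving 0
The remainder is 0, so f(x) = g(x) · h(x) with h(x) = -x^2 - 2·x - 1. Hence g | f, i.e. f ∈ (g).

Final answer: YES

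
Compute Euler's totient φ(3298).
φ is multiplicative, with φ(p^e) = p^e − p^(e−1). Factorise 3298 = 2 · 17 · 97. Then
  φ(3298) = (2 − 1) · (17 − 1) · (97 − 1) = 1 · 16 · 96 = 1536.

Final answer: φ(3298) = 1536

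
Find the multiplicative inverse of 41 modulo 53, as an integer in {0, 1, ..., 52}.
Apply the extended Euclidean algorithm to (53, 41), tracking rows (r, s, t) with s·53 + t·41 = r. Each division r_prev = q·r_cur + r_new produces the new row as (previous row) − q·(current row):
  row A: (53, 1, 0)   [1·53 + 0·41 = 53]
  row B: (41, 0, 1)   [0·53 + 1·41 = 41]
  53 = 1·41 + 12   → row C = row A − 1·row B = (12, 1, −1)   [check: 1·53 − 1·41 = 12]
  41 = 3·12 + 5   → row D = row B − 3·row C = (5, −3, 4)   [check: −3·53 + 4·41 = 5]
  12 = 2·5 + 2   → row E = row C − 2·row D = (2, 7, −9)   [check: 7·53 − 9·41 = 2]
  5 = 2·2 + 1   → row F = row D − 2·row E = (1, −17, 22)   [check: −17·53 + 22·41 = 1]
  2 = 2·1 + 0   → remainder 0, stop. gcd = 1 (last nonzero row F).
The gcd is 1, so 41 is invertible mod 53. The last nonzero row gives −17·53 + 22·41 = 1, so t = 22. So 41^(−1) ≡ 22 (mod 53). Verify: 41 · 22 = 902 ≡ 1 (mod 53). ✓

Final answer: 41^(−1) ≡ 22 (mod 53)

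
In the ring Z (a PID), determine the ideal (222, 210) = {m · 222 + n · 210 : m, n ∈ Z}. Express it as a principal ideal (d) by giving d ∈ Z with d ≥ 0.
(222, 210) = (6); d = 6

In the PID Z, (a, b) is generated by gcd(a, b). Compute gcd(222, 210) with the extended Euclidean algorithm, tracking rows (r, s, t) with s·222 + t·210 = r:
  row A: (222, 1, 0)   [1·222 + 0·210 = 222]
  row B: (210, 0, 1)   [0·222 + 1·210 = 210]
  222 = 1·210 + 12   → row C = row A − 1·row B = (12, 1, −1)   [check: 1·222 − 1·210 = 12]
  210 = 17·12 + 6   → row D = row B − 17·row C = (6, −17, 18)   [check: −17·222 + 18·210 = 6]
  12 = 2·6 + 0   → remainder 0, stop. gcd = 6 (last nonzero row D).
So gcd(222, 210) = 6, with Bézout identity −17·222 + 18·210 = 6. Containment (⊇): the Bézout identity exhibits 6 as an element of (222, 210), giving (6) ⊆ (222, 210). Containment (⊆): since 6 | 222 and 6 | 210 (222 = 6·37, 210 = 6·35), every Z-linear combination of 222 and 210 is divisible by 6, so (222, 210) ⊆ (6). Therefore (222, 210) = (6), d = 6.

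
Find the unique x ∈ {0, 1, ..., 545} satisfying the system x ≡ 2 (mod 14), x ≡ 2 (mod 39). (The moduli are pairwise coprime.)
The moduli 14, 39 are pairwise coprime, so by the CRT there is a unique solution mod 14·39 = 546.
Solve by successive substitution. Start with x ≡ 2 (mod 14).
  Combine with x ≡ 2 (mod 39): write x = 2 + 14·t and require 2 + 14·t ≡ 2 (mod 39), i.e. 14·t ≡ 2 − 2 ≡ 0 (mod 39). Since 14^(−1) ≡ 14 (mod 39), t ≡ 14·0 ≡ 0 (mod 39). So x ≡ 2 + 14·0 = 2 (mod 546).
Unique solution in [0, 546): x = 2.

Final answer: x ≡ 2 (mod 546); the representative in [0, 546) is 2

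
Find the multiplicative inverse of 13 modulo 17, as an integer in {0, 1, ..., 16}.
13^(−1) ≡ 4 (mod 17)

Apply the extended Euclidean algorithm to (17, 13), tracking rows (r, s, t) with s·17 + t·13 = r. Each division r_prev = q·r_cur + r_new produces the new row as (previous row) − q·(current row):
  row A: (17, 1, 0)   [1·17 + 0·13 = 17]
  row B: (13, 0, 1)   [0·17 + 1·13 = 13]
  17 = 1·13 + 4   → row C = row A − 1·row B = (4, 1, −1)   [check: 1·17 − 1·13 = 4]
  13 = 3·4 + 1   → row D = row B − 3·row C = (1, −3, 4)   [check: −3·17 + 4·13 = 1]
  4 = 4·1 + 0   → remainder 0, stop. gcd = 1 (last nonzero row D).
The gcd is 1, so 13 is invertible mod 17. The last nonzero row gives −3·17 + 4·13 = 1, so t = 4. So 13^(−1) ≡ 4 (mod 17). Verify: 13 · 4 = 52 ≡ 1 (mod 17). ✓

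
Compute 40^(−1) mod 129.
40^(−1) ≡ 100 (mod 129)

Apply the extended Euclidean algorithm to (129, 40), tracking rows (r, s, t) with s·129 + t·40 = r. Each division r_prev = q·r_cur + r_new produces the new row as (previous row) − q·(current row):
  row A: (129, 1, 0)   [1·129 + 0·40 = 129]
  row B: (40, 0, 1)   [0·129 + 1·40 = 40]
  129 = 3·40 + 9   → row C = row A − 3·row B = (9, 1, −3)   [check: 1·129 − 3·40 = 9]
  40 = 4·9 + 4   → row D = row B − 4·row C = (4, −4, 13)   [check: −4·129 + 13·40 = 4]
  9 = 2·4 + 1   → row E = row C − 2·row D = (1, 9, −29)   [check: 9·129 − 29·40 = 1]
  4 = 4·1 + 0   → remainder 0, stop. gcd = 1 (last nonzero row E).
The gcd is 1, so 40 is invertible mod 129. The last nonzero row gives 9·129 − 29·40 = 1, so t = −29. So 40^(−1) ≡ −29 ≡ 100 (mod 129). Verify: 40 · 100 = 4000 ≡ 1 (mod 129). ✓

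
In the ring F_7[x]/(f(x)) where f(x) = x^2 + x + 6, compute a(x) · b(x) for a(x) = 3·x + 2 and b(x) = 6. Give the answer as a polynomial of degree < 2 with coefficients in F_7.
Multiply as integer polynomials: a · b = 18·x + 12. Reducing coefficients mod 7: a · b ≡ 4·x + 5. This already has degree < 2, so no reduction by f is needed. Hence a · b ≡ 4·x + 5 in F_7[x]/(f).

Final answer: a · b ≡ 4·x + 5 (mod f(x))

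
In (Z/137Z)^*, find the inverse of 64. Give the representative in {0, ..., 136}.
Apply the extended Euclidean algorithm to (137, 64), tracking rows (r, s, t) with s·137 + t·64 = r. Each division r_prev = q·r_cur + r_new produces the new row as (previous row) − q·(current row):
  row A: (137, 1, 0)   [1·137 + 0·64 = 137]
  row B: (64, 0, 1)   [0·137 + 1·64 = 64]
  137 = 2·64 + 9   → row C = row A − 2·row B = (9, 1, −2)   [check: 1·137 − 2·64 = 9]
  64 = 7·9 + 1   → row D = row B − 7·row C = (1, −7, 15)   [check: −7·137 + 15·64 = 1]
  9 = 9·1 + 0   → remainder 0, stop. gcd = 1 (last nonzero row D).
The gcd is 1, so 64 is invertible mod 137. The last nonzero row gives −7·137 + 15·64 = 1, so t = 15. So 64^(−1) ≡ 15 (mod 137). Verify: 64 · 15 = 960 ≡ 1 (mod 137). ✓

Final answer: 64^(−1) ≡ 15 (mod 137)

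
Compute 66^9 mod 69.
Use repeated squaring. Binary(9) = 1001. Walk through the bits of the exponent 9 left-to-right: at each bit after the leading one, square the running value, then multiply by 66 if the bit is 1 (always reducing mod 69):
  bit 1 = 1 (leading): start with 66.
  bit 2 = 0: square 66^2 = 4356 ≡ 9 (mod 69).
  bit 3 = 0: square 9^2 = 81 ≡ 12 (mod 69).
  bit 4 = 1: square 12^2 = 144 ≡ 6; bit is 1, so multiply 6·66 = 396 ≡ 51 (mod 69).
Final value: 66^9 ≡ 51 (mod 69).

Final answer: 51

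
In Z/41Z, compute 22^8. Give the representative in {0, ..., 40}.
37

Use repeated squaring. Binary(8) = 1000. Walk through the bits of the exponent 8 left-to-right: at each bit after the leading one, square the running value, then multiply by 22 if the bit is 1 (always reducing mod 41):
  bit 1 = 1 (leading): start with 22.
  bit 2 = 0: square 22^2 = 484 ≡ 33 (mod 41).
  bit 3 = 0: square 33^2 = 1089 ≡ 23 (mod 41).
  bit 4 = 0: square 23^2 = 529 ≡ 37 (mod 41).
Final value: 22^8 ≡ 37 (mod 41).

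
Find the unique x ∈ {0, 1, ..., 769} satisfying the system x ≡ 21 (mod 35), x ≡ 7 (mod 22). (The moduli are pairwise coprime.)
x ≡ 161 (mod 770); the representative in [0, 770) is 161

The moduli 35, 22 are pairwise coprime, so by the CRT there is a unique solution mod 35·22 = 770.
Solve by successive substitution. Start with x ≡ 21 (mod 35).
  Combine with x ≡ 7 (mod 22): write x = 21 + 35·t and require 21 + 35·t ≡ 7 (mod 22), i.e. 35·t ≡ 7 − 21 ≡ 8 (mod 22). Since 35^(−1) ≡ 17 (mod 22) (35 ≡ 13 (mod 22)), t ≡ 17·8 ≡ 4 (mod 22). So x ≡ 21 + 35·4 = 161 (mod 770).
Unique solution in [0, 770): x = 161.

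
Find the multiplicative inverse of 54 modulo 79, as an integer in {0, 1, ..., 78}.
54^(−1) ≡ 60 (mod 79)

Apply the extended Euclidean algorithm to (79, 54), tracking rows (r, s, t) with s·79 + t·54 = r. Each division r_prev = q·r_cur + r_new produces the new row as (previous row) − q·(current row):
  row A: (79, 1, 0)   [1·79 + 0·54 = 79]
  row B: (54, 0, 1)   [0·79 + 1·54 = 54]
  79 = 1·54 + 25   → row C = row A − 1·row B = (25, 1, −1)   [check: 1·79 − 1·54 = 25]
  54 = 2·25 + 4   → row D = row B − 2·row C = (4, −2, 3)   [check: −2·79 + 3·54 = 4]
  25 = 6·4 + 1   → row E = row C − 6·row D = (1, 13, −19)   [check: 13·79 − 19·54 = 1]
  4 = 4·1 + 0   → remainder 0, stop. gcd = 1 (last nonzero row E).
The gcd is 1, so 54 is invertible mod 79. The last nonzero row gives 13·79 − 19·54 = 1, so t = −19. So 54^(−1) ≡ −19 ≡ 60 (mod 79). Verify: 54 · 60 = 3240 ≡ 1 (mod 79). ✓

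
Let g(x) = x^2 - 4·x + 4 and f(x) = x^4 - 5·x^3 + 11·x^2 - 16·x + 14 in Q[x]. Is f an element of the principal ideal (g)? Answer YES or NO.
NO

In Q[x] the ideal (g) consists of all multiples of g, so f ∈ (g) iff g | f, i.e. iff the remainder of f on division by g is 0. Divide f by g (g is monic, so eliminate the leading term of the running remainder at each step):
  leading term x^4: subtract (x^2)·g(x) = x^4 - 4·x^3 + 4·x^2, leaving -x^3 + 7·x^2 - 16·x + 14
  leading term -x^3: subtract (-x)·g(x) = -x^3 + 4·x^2 - 4·x, leaving 3·x^2 - 12·x + 14
  leading term 3·x^2: subtract (3)·g(x) = 3·x^2 - 12·x + 12, leaving 2
The remainder r(x) = 2 ≠ 0 (and deg r < deg g), so g ∤ f, i.e. f ∉ (g).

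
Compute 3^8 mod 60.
Use repeated squaring. Binary(8) = 1000. Walk through the bits of the exponent 8 left-to-right: at each bit after the leading one, square the running value, then multiply by 3 if the bit is 1 (always reducing mod 60):
  bit 1 = 1 (leading): start with 3.
  bit 2 = 0: square 3^2 = 9 (mod 60).
  bit 3 = 0: square 9^2 = 81 ≡ 21 (mod 60).
  bit 4 = 0: square 21^2 = 441 ≡ 21 (mod 60).
Final value: 3^8 ≡ 21 (mod 60).

Final answer: 21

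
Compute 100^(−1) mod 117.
Apply the extended Euclidean algorithm to (117, 100), tracking rows (r, s, t) with s·117 + t·100 = r. Each division r_prev = q·r_cur + r_new produces the new row as (previous row) − q·(current row):
  row A: (117, 1, 0)   [1·117 + 0·100 = 117]
  row B: (100, 0, 1)   [0·117 + 1·100 = 100]
  117 = 1·100 + 17   → row C = row A − 1·row B = (17, 1, −1)   [check: 1·117 − 1·100 = 17]
  100 = 5·17 + 15   → row D = row B − 5·row C = (15, −5, 6)   [check: −5·117 + 6·100 = 15]
  17 = 1·15 + 2   → row E = row C − 1·row D = (2, 6, −7)   [check: 6·117 − 7·100 = 2]
  15 = 7·2 + 1   → row F = row D − 7·row E = (1, −47, 55)   [check: −47·117 + 55·100 = 1]
  2 = 2·1 + 0   → remainder 0, stop. gcd = 1 (last nonzero row F).
The gcd is 1, so 100 is invertible mod 117. The last nonzero row gives −47·117 + 55·100 = 1, so t = 55. So 100^(−1) ≡ 55 (mod 117). Verify: 100 · 55 = 5500 ≡ 1 (mod 117). ✓

Final answer: 100^(−1) ≡ 55 (mod 117)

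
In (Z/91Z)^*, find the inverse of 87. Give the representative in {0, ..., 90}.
Apply the extended Euclidean algorithm to (91, 87), tracking rows (r, s, t) with s·91 + t·87 = r. Each division r_prev = q·r_cur + r_new produces the new row as (previous row) − q·(current row):
  row A: (91, 1, 0)   [1·91 + 0·87 = 91]
  row B: (87, 0, 1)   [0·91 + 1·87 = 87]
  91 = 1·87 + 4   → row C = row A − 1·row B = (4, 1, −1)   [check: 1·91 − 1·87 = 4]
  87 = 21·4 + 3   → row D = row B − 21·row C = (3, −21, 22)   [check: −21·91 + 22·87 = 3]
  4 = 1·3 + 1   → row E = row C − 1·row D = (1, 22, −23)   [check: 22·91 − 23·87 = 1]
  3 = 3·1 + 0   → remainder 0, stop. gcd = 1 (last nonzero row E).
The gcd is 1, so 87 is invertible mod 91. The last nonzero row gives 22·91 − 23·87 = 1, so t = −23. So 87^(−1) ≡ −23 ≡ 68 (mod 91). Verify: 87 · 68 = 5916 ≡ 1 (mod 91). ✓

Final answer: 87^(−1) ≡ 68 (mod 91)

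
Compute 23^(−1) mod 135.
23^(−1) ≡ 47 (mod 135)

Apply the extended Euclidean algorithm to (135, 23), tracking rows (r, s, t) with s·135 + t·23 = r. Each division r_prev = q·r_cur + r_new produces the new row as (previous row) − q·(current row):
  row A: (135, 1, 0)   [1·135 + 0·23 = 135]
  row B: (23, 0, 1)   [0·135 + 1·23 = 23]
  135 = 5·23 + 20   → row C = row A − 5·row B = (20, 1, −5)   [check: 1·135 − 5·23 = 20]
  23 = 1·20 + 3   → row D = row B − 1·row C = (3, −1, 6)   [check: −1·135 + 6·23 = 3]
  20 = 6·3 + 2   → row E = row C − 6·row D = (2, 7, −41)   [check: 7·135 − 41·23 = 2]
  3 = 1·2 + 1   → row F = row D − 1·row E = (1, −8, 47)   [check: −8·135 + 47·23 = 1]
  2 = 2·1 + 0   → remainder 0, stop. gcd = 1 (last nonzero row F).
The gcd is 1, so 23 is invertible mod 135. The last nonzero row gives −8·135 + 47·23 = 1, so t = 47. So 23^(−1) ≡ 47 (mod 135). Verify: 23 · 47 = 1081 ≡ 1 (mod 135). ✓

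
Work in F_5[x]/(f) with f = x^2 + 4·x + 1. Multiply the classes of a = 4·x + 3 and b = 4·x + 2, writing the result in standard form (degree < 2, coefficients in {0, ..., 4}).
Multiply as integer polynomials: a · b = 16·x^2 + 20·x + 6. Reducing coefficients mod 5: a · b ≡ x^2 + 1. Now divide by f(x) = x^2 + 4·x + 1 in F_5[x], eliminating the leading term at each step:
  leading term x^2: subtract (1)·f(x) = x^2 + 4·x + 1, leaving x (coefficients mod 5)
The degree is now < 2, so this is the remainder. Hence a · b ≡ x in F_5[x]/(f).

Final answer: a · b ≡ x (mod f(x))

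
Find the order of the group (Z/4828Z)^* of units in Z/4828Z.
(Z/4828Z)^* consists of the classes a with gcd(a, 4828) = 1, so its order is φ(4828). φ is multiplicative, with φ(p^e) = p^e − p^(e−1). Factorise 4828 = 2^2 · 17 · 71. Then
  φ(4828) = (2^2 − 2^1) · (17 − 1) · (71 − 1) = 2 · 16 · 70 = 2240.
Thus |(Z/4828Z)^*| = 2240.

Final answer: |(Z/4828Z)^*| = 2240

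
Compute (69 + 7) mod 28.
20

Reduce the summands first: 69 ≡ 13 (mod 28), so 69 + 7 ≡ 13 + 7 (mod 28). 13 + 7 = 20; 20 = 0·28 + 20, so (69 + 7) mod 28 = 20.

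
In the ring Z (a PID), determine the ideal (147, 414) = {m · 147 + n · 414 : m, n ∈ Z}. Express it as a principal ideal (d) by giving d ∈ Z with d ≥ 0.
In the PID Z, (a, b) is generated by gcd(a, b). Compute gcd(414, 147) with the extended Euclidean algorithm, tracking rows (r, s, t) with s·414 + t·147 = r:
  row A: (414, 1, 0)   [1·414 + 0·147 = 414]
  row B: (147, 0, 1)   [0·414 + 1·147 = 147]
  414 = 2·147 + 120   → row C = row A − 2·row B = (120, 1, −2)   [check: 1·414 − 2·147 = 120]
  147 = 1·120 + 27   → row D = row B − 1·row C = (27, −1, 3)   [check: −1·414 + 3·147 = 27]
  120 = 4·27 + 12   → row E = row C − 4·row D = (12, 5, −14)   [check: 5·414 − 14·147 = 12]
  27 = 2·12 + 3   → row F = row D − 2·row E = (3, −11, 31)   [check: −11·414 + 31·147 = 3]
  12 = 4·3 + 0   → remainder 0, stop. gcd = 3 (last nonzero row F).
So gcd(147, 414) = 3, with Bézout identity −11·414 + 31·147 = 3. Containment (⊇): the Bézout identity exhibits 3 as an element of (147, 414), giving (3) ⊆ (147, 414). Containment (⊆): since 3 | 147 and 3 | 414 (147 = 3·49, 414 = 3·138), every Z-linear combination of 147 and 414 is divisible by 3, so (147, 414) ⊆ (3). Therefore (147, 414) = (3), d = 3.

Final answer: (147, 414) = (3); d = 3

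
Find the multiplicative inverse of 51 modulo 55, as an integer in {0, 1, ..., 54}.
51^(−1) ≡ 41 (mod 55)

Apply the extended Euclidean algorithm to (55, 51), tracking rows (r, s, t) with s·55 + t·51 = r. Each division r_prev = q·r_cur + r_new produces the new row as (previous row) − q·(current row):
  row A: (55, 1, 0)   [1·55 + 0·51 = 55]
  row B: (51, 0, 1)   [0·55 + 1·51 = 51]
  55 = 1·51 + 4   → row C = row A − 1·row B = (4, 1, −1)   [check: 1·55 − 1·51 = 4]
  51 = 12·4 + 3   → row D = row B − 12·row C = (3, −12, 13)   [check: −12·55 + 13·51 = 3]
  4 = 1·3 + 1   → row E = row C − 1·row D = (1, 13, −14)   [check: 13·55 − 14·51 = 1]
  3 = 3·1 + 0   → remainder 0, stop. gcd = 1 (last nonzero row E).
The gcd is 1, so 51 is invertible mod 55. The last nonzero row gives 13·55 − 14·51 = 1, so t = −14. So 51^(−1) ≡ −14 ≡ 41 (mod 55). Verify: 51 · 41 = 2091 ≡ 1 (mod 55). ✓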